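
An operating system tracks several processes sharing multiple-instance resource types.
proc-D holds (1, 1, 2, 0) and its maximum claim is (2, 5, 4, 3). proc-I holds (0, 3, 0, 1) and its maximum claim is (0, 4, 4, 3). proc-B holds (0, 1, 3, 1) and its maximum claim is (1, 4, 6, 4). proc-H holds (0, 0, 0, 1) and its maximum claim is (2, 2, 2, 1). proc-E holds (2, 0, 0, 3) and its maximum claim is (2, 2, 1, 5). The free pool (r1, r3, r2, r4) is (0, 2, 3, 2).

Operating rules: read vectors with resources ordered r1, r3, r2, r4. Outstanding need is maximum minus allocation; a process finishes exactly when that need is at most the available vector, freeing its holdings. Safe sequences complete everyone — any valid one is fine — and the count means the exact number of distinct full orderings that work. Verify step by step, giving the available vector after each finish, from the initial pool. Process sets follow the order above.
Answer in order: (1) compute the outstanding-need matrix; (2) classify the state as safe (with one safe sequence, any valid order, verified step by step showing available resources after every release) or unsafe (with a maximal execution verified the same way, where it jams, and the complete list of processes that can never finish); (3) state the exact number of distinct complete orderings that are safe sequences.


(1) Need matrix, components ordered r1, r3, r2, r4:
  proc-D: (1, 4, 2, 3)
  proc-I: (0, 1, 4, 2)
  proc-B: (1, 3, 3, 3)
  proc-H: (2, 2, 2, 0)
  proc-E: (0, 2, 1, 2)
(2) UNSAFE.
Key observation: after proc-E, proc-H the pool peaks at (2, 2, 3, 6), and each blocked process is short somewhere: proc-D on r3; proc-I on r2; proc-B on r3.
The run proc-E, proc-H cannot be extended any further. Walking it through:
  pool = (0, 2, 3, 2)
  proc-E: need (0, 2, 1, 2) fits (0, 2, 3, 2); releases (2, 0, 0, 3), pool now (2, 2, 3, 5)
  proc-H: need (2, 2, 2, 0) fits (2, 2, 3, 5); releases (0, 0, 0, 1), pool now (2, 2, 3, 6)
  proc-D cannot run: need (1, 4, 2, 3) vs free (2, 2, 3, 6) (insufficient r3)
  proc-I cannot run: need (0, 1, 4, 2) vs free (2, 2, 3, 6) (insufficient r2)
  proc-B cannot run: need (1, 3, 3, 3) vs free (2, 2, 3, 6) (insufficient r3)
Never able to finish: proc-D, proc-I and proc-B.
(3) Exactly 0 of the possible complete orderings are safe sequences.


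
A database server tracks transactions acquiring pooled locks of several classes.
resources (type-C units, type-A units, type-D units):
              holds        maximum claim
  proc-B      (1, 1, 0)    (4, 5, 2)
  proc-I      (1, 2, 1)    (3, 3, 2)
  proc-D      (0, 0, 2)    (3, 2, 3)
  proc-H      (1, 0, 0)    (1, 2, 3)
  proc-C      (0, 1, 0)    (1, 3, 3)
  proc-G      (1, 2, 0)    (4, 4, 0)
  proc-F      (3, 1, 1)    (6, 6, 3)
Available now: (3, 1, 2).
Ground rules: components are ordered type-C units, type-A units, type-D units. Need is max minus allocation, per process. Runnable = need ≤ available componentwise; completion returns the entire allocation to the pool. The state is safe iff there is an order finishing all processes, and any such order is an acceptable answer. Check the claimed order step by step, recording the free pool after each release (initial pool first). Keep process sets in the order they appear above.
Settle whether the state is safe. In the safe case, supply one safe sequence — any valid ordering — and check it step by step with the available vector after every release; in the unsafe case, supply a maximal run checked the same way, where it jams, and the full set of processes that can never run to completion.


SAFE — a valid safe sequence is proc-I, proc-G, proc-D, proc-F, proc-C, proc-H, proc-B.
Key observation: at proc-I the run first touches a limit — (2, 1, 1) against (3, 1, 2), exact on a resource it actually requests.
Step-by-step check:
  pool = (3, 1, 2)
  proc-I needs (2, 1, 1) <= (3, 1, 2) -> finishes; pool += (1, 2, 1) = (4, 3, 3)
  proc-G needs (3, 2, 0) <= (4, 3, 3) -> finishes; pool += (1, 2, 0) = (5, 5, 3)
  proc-D needs (3, 2, 1) <= (5, 5, 3) -> finishes; pool += (0, 0, 2) = (5, 5, 5)
  proc-F needs (3, 5, 2) <= (5, 5, 5) -> finishes; pool += (3, 1, 1) = (8, 6, 6)
  proc-C needs (1, 2, 3) <= (8, 6, 6) -> finishes; pool += (0, 1, 0) = (8, 7, 6)
  proc-H needs (0, 2, 3) <= (8, 7, 6) -> finishes; pool += (1, 0, 0) = (9, 7, 6)
  proc-B needs (3, 4, 2) <= (9, 7, 6) -> finishes; pool += (1, 1, 0) = (10, 8, 6)


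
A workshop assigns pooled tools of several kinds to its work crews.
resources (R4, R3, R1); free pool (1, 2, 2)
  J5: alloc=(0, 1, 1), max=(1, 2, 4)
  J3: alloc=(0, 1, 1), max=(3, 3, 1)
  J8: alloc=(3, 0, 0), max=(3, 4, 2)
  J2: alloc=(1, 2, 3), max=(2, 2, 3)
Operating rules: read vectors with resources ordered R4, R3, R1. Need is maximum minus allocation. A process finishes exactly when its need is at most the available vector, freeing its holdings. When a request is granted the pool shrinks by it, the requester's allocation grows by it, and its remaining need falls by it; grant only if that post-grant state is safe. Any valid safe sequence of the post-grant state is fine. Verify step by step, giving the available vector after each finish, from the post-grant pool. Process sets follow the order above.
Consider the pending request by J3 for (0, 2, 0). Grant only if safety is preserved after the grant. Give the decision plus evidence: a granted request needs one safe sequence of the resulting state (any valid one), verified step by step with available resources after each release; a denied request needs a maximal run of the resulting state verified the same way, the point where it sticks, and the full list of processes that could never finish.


DENY: after the grant no complete ordering would exist.
Key observation: after J2, J5 the pool peaks at (2, 3, 6), and each blocked process is short somewhere: J3 on R4; J8 on R3.
On the post-grant state, J2, J5 is a maximal run — nothing extends it. Verifying each step:
  pool = (1, 0, 2)
  run J2 (needs (1, 0, 0), free (1, 0, 2)); after release of (1, 2, 3) the pool is (2, 2, 5)
  run J5 (needs (1, 1, 3), free (2, 2, 5)); after release of (0, 1, 1) the pool is (2, 3, 6)
  J3 cannot run: need (3, 0, 0) vs free (2, 3, 6) (insufficient R4)
  J8 cannot run: need (0, 4, 2) vs free (2, 3, 6) (insufficient R3)
Processes that could never finish after the grant: J3 and J8.


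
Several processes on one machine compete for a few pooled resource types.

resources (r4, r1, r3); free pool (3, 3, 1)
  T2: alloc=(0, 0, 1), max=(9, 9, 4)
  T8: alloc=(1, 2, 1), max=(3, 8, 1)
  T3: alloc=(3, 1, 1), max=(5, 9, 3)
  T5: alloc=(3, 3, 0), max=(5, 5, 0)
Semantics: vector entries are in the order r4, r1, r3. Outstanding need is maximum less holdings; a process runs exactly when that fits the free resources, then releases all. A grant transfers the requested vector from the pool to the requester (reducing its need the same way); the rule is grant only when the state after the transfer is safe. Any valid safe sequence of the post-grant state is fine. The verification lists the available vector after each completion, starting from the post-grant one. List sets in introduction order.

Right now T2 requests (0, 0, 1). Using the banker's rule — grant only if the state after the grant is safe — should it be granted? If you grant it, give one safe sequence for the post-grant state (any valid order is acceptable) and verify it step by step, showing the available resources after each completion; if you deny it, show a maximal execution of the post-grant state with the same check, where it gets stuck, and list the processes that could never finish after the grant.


DENY — the pretend-granted state is unsafe.
Key observation: the pool after T5, T8 is (7, 8, 1); every surviving request exceeds it in r3, so progress ends there.
On the post-grant state, T5, T8 is a maximal run — nothing extends it. Walking it through:
  pool = (3, 3, 0)
  T5 needs (2, 2, 0) <= (3, 3, 0) -> finishes; pool += (3, 3, 0) = (6, 6, 0)
  T8 needs (2, 6, 0) <= (6, 6, 0) -> finishes; pool += (1, 2, 1) = (7, 8, 1)
  T2 cannot run: need (9, 9, 2) vs free (7, 8, 1) (insufficient r4, r1 and r3)
  T3 cannot run: need (2, 8, 2) vs free (7, 8, 1) (insufficient r3)
Processes that could never finish after the grant: T2 and T3.


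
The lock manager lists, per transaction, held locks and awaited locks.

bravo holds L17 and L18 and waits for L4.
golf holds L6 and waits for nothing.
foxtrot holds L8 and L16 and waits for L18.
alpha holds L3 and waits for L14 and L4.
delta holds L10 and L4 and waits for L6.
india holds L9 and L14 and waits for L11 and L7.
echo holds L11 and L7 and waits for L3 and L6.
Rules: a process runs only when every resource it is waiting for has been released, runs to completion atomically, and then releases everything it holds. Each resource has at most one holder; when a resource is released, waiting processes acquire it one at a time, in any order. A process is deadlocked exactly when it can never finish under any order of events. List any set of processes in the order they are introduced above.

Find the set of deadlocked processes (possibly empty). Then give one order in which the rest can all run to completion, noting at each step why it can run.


The deadlocked set is alpha, india and echo.
Key observation: the waits loop around alpha -> india -> echo -> alpha with no way out; no other process is dragged down with it.
One completion order for the rest: golf, delta, bravo, foxtrot.
Step-by-step check:
  golf: no waits; runs immediately, freeing L6
  run delta (all its waits — L6 — are resolved); releases L10 and L4
  run bravo (all its waits — L4 — are resolved); releases L17 and L18
  run foxtrot (all its waits — L18 — are resolved); releases L8 and L16


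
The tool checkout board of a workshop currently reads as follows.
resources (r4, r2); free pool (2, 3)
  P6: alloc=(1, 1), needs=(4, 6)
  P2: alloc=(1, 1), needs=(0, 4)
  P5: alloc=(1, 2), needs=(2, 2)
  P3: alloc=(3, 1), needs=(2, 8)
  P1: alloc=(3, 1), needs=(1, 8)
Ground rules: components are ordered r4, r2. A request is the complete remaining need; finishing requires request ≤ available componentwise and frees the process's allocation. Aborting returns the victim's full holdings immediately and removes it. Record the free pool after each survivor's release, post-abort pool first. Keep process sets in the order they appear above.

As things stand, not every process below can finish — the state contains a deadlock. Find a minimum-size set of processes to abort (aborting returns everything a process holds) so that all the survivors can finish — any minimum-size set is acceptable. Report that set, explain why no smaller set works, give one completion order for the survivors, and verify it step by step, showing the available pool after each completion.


The answer: abort P1.
Key observation: aborting P1 returns (3, 1), and P3 — hopeless before — runs at step 4 with the returned capacity in the pool.
No smaller set exists: with zero aborts the deadlock remains.
One survivor order: P5, P6, P2, P3. Walking it through (post-abort pool first):
  pool = (5, 4)
  P5: need (2, 2) fits (5, 4); releases (1, 2), pool now (6, 6)
  P6: need (4, 6) fits (6, 6); releases (1, 1), pool now (7, 7)
  P2: need (0, 4) fits (7, 7); releases (1, 1), pool now (8, 8)
  P3: need (2, 8) fits (8, 8); releases (3, 1), pool now (11, 9)


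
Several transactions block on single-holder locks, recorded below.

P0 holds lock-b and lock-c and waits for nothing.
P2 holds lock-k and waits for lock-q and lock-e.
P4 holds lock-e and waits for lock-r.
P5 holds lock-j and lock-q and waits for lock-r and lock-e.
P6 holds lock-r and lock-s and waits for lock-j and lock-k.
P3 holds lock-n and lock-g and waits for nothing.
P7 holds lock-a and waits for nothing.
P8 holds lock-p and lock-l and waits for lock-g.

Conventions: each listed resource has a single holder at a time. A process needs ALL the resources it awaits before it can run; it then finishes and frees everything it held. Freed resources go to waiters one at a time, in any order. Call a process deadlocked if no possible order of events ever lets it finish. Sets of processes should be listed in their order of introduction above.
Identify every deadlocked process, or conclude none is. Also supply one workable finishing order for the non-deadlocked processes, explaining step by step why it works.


Deadlocked: P2, P4, P5 and P6.
Key observation: the waits loop around P2 -> P4 -> P6 -> P2 with no way out; P5 is caught in further circular waits.
One completion order for the rest: P3, P7, P0, P8.
Verifying each step:
  P3: no waits; runs immediately, freeing lock-n and lock-g
  P7: no waits; runs immediately, freeing lock-a
  P0: no waits; runs immediately, freeing lock-b and lock-c
  P8: everything it awaited (lock-g) is free; runs, freeing lock-p and lock-l


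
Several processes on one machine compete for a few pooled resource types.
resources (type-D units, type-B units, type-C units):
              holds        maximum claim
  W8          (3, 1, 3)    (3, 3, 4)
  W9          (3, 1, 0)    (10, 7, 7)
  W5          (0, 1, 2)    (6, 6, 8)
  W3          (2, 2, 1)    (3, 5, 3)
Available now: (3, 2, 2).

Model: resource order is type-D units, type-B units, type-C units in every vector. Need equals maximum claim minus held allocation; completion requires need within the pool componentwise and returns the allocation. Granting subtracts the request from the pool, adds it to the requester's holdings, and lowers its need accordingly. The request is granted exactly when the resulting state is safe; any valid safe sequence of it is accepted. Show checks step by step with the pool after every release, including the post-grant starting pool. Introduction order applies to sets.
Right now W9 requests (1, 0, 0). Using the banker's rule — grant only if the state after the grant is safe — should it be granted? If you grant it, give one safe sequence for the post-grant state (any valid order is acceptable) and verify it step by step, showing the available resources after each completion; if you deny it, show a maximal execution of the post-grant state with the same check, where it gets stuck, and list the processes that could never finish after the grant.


GRANT: granting preserves safety; a valid post-grant sequence is W8, W3, W5, W9.
Key observation: granting shrinks the pool to (2, 2, 2), yet W8 still fits and the chain goes through.
Check on the post-grant state, step by step:
  pool = (2, 2, 2)
  W8: need (0, 2, 1) fits (2, 2, 2); releases (3, 1, 3), pool now (5, 3, 5)
  W3: need (1, 3, 2) fits (5, 3, 5); releases (2, 2, 1), pool now (7, 5, 6)
  W5: need (6, 5, 6) fits (7, 5, 6); releases (0, 1, 2), pool now (7, 6, 8)
  W9: need (6, 6, 7) fits (7, 6, 8); releases (4, 1, 0), pool now (11, 7, 8)


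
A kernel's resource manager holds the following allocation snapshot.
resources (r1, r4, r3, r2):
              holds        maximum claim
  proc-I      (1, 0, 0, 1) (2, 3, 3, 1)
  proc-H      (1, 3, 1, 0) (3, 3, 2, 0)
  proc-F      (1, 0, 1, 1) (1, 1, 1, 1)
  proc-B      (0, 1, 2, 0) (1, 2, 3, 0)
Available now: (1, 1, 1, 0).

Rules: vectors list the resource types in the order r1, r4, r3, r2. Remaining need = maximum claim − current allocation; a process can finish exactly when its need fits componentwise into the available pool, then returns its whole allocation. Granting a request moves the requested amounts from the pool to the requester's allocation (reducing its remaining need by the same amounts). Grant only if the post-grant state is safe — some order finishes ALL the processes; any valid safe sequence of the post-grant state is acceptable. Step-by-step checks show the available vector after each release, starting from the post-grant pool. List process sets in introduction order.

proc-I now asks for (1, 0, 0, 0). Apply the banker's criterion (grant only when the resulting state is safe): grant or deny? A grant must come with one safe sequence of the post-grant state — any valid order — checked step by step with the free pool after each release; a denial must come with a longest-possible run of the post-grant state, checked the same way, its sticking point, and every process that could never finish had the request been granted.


DENY: after the grant no complete ordering would exist.
Key observation: after proc-F, proc-B the pool peaks at (1, 2, 4, 1), and each blocked process is short somewhere: proc-I on r4; proc-H on r1.
On the post-grant state, proc-F, proc-B is a maximal run — nothing extends it. Check, step by step:
  pool = (0, 1, 1, 0)
  proc-F needs (0, 1, 0, 0) <= (0, 1, 1, 0) -> finishes; pool += (1, 0, 1, 1) = (1, 1, 2, 1)
  proc-B needs (1, 1, 1, 0) <= (1, 1, 2, 1) -> finishes; pool += (0, 1, 2, 0) = (1, 2, 4, 1)
  proc-I cannot run: need (0, 3, 3, 0) vs free (1, 2, 4, 1) (insufficient r4)
  proc-H cannot run: need (2, 0, 1, 0) vs free (1, 2, 4, 1) (insufficient r1)
Had the request been granted, proc-I and proc-H could never finish.


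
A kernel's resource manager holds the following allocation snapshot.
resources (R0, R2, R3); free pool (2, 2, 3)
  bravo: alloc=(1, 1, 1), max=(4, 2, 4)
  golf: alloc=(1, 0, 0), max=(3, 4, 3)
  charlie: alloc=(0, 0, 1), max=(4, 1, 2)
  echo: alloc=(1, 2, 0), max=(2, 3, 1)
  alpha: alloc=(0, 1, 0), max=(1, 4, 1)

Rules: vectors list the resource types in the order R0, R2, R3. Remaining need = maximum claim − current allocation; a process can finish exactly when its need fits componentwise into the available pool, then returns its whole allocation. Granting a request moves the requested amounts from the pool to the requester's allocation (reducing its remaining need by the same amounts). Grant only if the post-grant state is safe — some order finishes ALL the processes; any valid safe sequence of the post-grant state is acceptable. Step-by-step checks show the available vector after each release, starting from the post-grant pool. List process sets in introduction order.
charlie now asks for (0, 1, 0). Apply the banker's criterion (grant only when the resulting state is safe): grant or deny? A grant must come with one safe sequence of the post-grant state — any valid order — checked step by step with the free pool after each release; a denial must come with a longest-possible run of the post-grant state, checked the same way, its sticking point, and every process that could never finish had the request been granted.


GRANT. The post-grant state is safe; one safe sequence: echo, alpha, bravo, golf, charlie.
Key observation: even at the reduced pool (2, 1, 3), echo fits immediately, so safety survives the grant.
Verifying the post-grant state step by step:
  pool = (2, 1, 3)
  echo: need (1, 1, 1) fits (2, 1, 3); releases (1, 2, 0), pool now (3, 3, 3)
  alpha: need (1, 3, 1) fits (3, 3, 3); releases (0, 1, 0), pool now (3, 4, 3)
  bravo: need (3, 1, 3) fits (3, 4, 3); releases (1, 1, 1), pool now (4, 5, 4)
  golf: need (2, 4, 3) fits (4, 5, 4); releases (1, 0, 0), pool now (5, 5, 4)
  charlie: need (4, 0, 1) fits (5, 5, 4); releases (0, 1, 1), pool now (5, 6, 5)


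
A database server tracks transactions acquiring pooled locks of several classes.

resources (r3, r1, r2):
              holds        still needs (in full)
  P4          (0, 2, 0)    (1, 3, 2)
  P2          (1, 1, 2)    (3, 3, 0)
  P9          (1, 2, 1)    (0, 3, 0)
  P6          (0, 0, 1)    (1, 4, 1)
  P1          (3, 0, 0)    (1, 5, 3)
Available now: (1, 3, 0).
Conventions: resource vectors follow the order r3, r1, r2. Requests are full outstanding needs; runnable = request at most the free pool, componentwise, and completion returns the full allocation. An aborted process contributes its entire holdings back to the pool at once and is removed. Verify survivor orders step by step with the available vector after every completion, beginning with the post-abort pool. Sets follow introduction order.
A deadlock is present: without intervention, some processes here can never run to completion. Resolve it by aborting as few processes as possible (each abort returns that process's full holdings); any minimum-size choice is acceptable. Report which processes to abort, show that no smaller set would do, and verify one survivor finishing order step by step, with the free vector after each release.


The answer: abort P1.
Key observation: no ordering could ever have run P2 before the abort of P1; with (3, 0, 0) back in the pool it fits at step 1.
Why nothing smaller works: aborting no one leaves the state deadlocked as given.
The survivors complete as P2, P6, P9, P4. Verifying each step (starting from the post-abort pool):
  pool = (4, 3, 0)
  run P2 (needs (3, 3, 0), free (4, 3, 0)); after release of (1, 1, 2) the pool is (5, 4, 2)
  run P6 (needs (1, 4, 1), free (5, 4, 2)); after release of (0, 0, 1) the pool is (5, 4, 3)
  run P9 (needs (0, 3, 0), free (5, 4, 3)); after release of (1, 2, 1) the pool is (6, 6, 4)
  run P4 (needs (1, 3, 2), free (6, 6, 4)); after release of (0, 2, 0) the pool is (6, 8, 4)


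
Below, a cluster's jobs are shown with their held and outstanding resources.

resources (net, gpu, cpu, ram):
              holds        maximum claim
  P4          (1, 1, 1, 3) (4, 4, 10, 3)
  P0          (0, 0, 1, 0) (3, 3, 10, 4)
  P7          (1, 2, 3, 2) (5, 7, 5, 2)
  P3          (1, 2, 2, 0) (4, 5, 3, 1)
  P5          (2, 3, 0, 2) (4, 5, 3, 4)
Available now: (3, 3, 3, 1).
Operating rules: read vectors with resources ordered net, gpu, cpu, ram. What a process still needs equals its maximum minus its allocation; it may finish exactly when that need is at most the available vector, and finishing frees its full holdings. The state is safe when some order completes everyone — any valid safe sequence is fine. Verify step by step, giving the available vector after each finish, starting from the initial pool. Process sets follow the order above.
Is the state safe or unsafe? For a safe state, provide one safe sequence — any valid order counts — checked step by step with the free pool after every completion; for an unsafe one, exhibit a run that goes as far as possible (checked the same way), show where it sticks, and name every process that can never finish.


The state is UNSAFE.
Key observation: once P3, P7, P5 finish, the pool peaks at (7, 10, 8, 5) — and every remaining process still needs more cpu than that.
A maximal execution: P3, P7, P5 — then nothing else fits. Step-by-step check:
  pool = (3, 3, 3, 1)
  run P3 (needs (3, 3, 1, 1), free (3, 3, 3, 1)); after release of (1, 2, 2, 0) the pool is (4, 5, 5, 1)
  run P7 (needs (4, 5, 2, 0), free (4, 5, 5, 1)); after release of (1, 2, 3, 2) the pool is (5, 7, 8, 3)
  run P5 (needs (2, 2, 3, 2), free (5, 7, 8, 3)); after release of (2, 3, 0, 2) the pool is (7, 10, 8, 5)
  blocked: P4 wants (3, 3, 9, 0), pool (7, 10, 8, 5) — not enough cpu
  blocked: P0 wants (3, 3, 9, 4), pool (7, 10, 8, 5) — not enough cpu
Never able to finish: P4 and P0.


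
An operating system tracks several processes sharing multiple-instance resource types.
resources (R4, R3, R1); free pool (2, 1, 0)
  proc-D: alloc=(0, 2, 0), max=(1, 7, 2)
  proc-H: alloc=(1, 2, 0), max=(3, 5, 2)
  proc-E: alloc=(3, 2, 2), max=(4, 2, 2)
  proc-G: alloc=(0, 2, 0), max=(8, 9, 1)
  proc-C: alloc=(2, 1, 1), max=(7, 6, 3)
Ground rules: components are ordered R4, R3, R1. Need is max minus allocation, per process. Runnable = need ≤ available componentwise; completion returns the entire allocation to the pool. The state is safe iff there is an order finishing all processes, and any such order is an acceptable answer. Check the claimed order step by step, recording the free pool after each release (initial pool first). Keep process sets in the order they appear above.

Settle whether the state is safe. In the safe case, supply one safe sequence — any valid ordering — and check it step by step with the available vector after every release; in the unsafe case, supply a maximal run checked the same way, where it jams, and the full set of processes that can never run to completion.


SAFE — a valid safe sequence is proc-E, proc-H, proc-C, proc-D, proc-G.
Key observation: reading the order forward, proc-H is the first process whose need (2, 3, 2) meets the free pool (5, 3, 2) exactly on a resource it requests.
Verifying each step:
  pool = (2, 1, 0)
  run proc-E (needs (1, 0, 0), free (2, 1, 0)); after release of (3, 2, 2) the pool is (5, 3, 2)
  run proc-H (needs (2, 3, 2), free (5, 3, 2)); after release of (1, 2, 0) the pool is (6, 5, 2)
  run proc-C (needs (5, 5, 2), free (6, 5, 2)); after release of (2, 1, 1) the pool is (8, 6, 3)
  run proc-D (needs (1, 5, 2), free (8, 6, 3)); after release of (0, 2, 0) the pool is (8, 8, 3)
  run proc-G (needs (8, 7, 1), free (8, 8, 3)); after release of (0, 2, 0) the pool is (8, 10, 3)


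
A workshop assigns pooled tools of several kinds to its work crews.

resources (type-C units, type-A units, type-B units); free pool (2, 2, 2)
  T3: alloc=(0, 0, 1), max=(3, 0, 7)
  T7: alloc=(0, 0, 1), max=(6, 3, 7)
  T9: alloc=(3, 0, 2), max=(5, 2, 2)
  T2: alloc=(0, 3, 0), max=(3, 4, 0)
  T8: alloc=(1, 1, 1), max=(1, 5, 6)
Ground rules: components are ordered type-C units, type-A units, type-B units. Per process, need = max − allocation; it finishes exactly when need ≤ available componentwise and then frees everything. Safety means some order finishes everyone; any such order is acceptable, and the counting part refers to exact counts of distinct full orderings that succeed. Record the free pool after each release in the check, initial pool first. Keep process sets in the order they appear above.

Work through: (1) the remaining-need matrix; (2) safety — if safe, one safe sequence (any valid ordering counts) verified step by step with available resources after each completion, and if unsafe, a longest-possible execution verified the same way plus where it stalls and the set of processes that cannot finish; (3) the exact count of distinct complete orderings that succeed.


(1) Need matrix, components ordered type-C units, type-A units, type-B units:
  T3: (3, 0, 6)
  T7: (6, 3, 6)
  T9: (2, 2, 0)
  T2: (3, 1, 0)
  T8: (0, 4, 5)
(2) UNSAFE — no complete ordering exists.
Key observation: type-B units is the bottleneck — with T9, T2 done the pool holds (5, 5, 4), short of every remaining need.
Going as far as possible: T9, T2; after that, nothing fits. Check, step by step:
  pool = (2, 2, 2)
  T9 needs (2, 2, 0) <= (2, 2, 2) -> finishes; pool += (3, 0, 2) = (5, 2, 4)
  T2 needs (3, 1, 0) <= (5, 2, 4) -> finishes; pool += (0, 3, 0) = (5, 5, 4)
  T3 still needs (3, 0, 6) but only (5, 5, 4) is free — short on type-B units
  T7 still needs (6, 3, 6) but only (5, 5, 4) is free — short on type-C units and type-B units
  T8 still needs (0, 4, 5) but only (5, 5, 4) is free — short on type-B units
Processes that can never finish: T3, T7 and T8.
(3) Exactly 0 of the possible complete orderings are safe sequences.


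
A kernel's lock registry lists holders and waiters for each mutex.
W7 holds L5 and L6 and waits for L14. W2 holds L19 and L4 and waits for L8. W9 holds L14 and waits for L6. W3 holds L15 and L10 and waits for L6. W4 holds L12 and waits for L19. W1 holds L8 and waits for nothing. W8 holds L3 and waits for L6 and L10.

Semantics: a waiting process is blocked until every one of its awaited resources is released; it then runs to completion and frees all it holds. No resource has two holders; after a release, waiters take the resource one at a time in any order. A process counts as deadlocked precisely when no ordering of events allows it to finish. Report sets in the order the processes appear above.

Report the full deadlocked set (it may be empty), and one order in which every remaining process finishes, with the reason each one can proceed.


The deadlocked set is W7, W9, W3 and W8.
Key observation: W7 -> W9 -> W7 is a circular wait — nothing in it can go first; W3 and W8 wait into the deadlock from upstream.
One completion order for the rest: W1, W2, W4.
Step-by-step check:
  W1 waits on nothing -> runs at once and releases L8
  W2 waits on L8 — all released -> runs and releases L19 and L4
  W4 waits on L19 — all released -> runs and releases L12


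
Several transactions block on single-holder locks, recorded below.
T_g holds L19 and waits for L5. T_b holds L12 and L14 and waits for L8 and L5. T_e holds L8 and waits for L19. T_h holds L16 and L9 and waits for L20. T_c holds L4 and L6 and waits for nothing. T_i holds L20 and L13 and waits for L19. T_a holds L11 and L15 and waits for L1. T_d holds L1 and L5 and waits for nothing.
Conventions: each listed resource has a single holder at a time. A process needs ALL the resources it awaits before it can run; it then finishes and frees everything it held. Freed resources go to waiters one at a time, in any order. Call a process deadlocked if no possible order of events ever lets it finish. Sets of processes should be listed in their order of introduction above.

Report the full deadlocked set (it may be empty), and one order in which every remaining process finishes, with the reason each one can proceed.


The deadlocked set is empty.
Key observation: there is no circular wait here — follow any chain and it reaches a process that is free to run now.
One completion order for the rest: T_d, T_g, T_e, T_i, T_b, T_c, T_h, T_a.
Step-by-step check:
  T_d: no waits; runs immediately, freeing L1 and L5
  T_g: everything it awaited (L5) is free; runs, freeing L19
  T_e: everything it awaited (L19) is free; runs, freeing L8
  T_i: everything it awaited (L19) is free; runs, freeing L20 and L13
  T_b: everything it awaited (L8 and L5) is free; runs, freeing L12 and L14
  T_c: no waits; runs immediately, freeing L4 and L6
  T_h: everything it awaited (L20) is free; runs, freeing L16 and L9
  T_a: everything it awaited (L1) is free; runs, freeing L11 and L15


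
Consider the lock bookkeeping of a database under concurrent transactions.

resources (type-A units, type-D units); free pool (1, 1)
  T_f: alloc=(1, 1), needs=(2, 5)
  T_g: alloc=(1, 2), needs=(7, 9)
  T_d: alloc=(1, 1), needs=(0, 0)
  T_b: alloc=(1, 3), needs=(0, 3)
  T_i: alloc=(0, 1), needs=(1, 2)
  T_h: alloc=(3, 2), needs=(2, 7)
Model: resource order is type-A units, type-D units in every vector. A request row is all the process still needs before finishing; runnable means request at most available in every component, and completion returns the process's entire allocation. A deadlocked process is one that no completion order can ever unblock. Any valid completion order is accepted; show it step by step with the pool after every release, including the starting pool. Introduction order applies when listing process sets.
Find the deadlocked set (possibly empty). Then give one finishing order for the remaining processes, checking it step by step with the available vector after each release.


No process is deadlocked.
Key observation: beginning at T_d, releases accumulate fast enough that every process eventually fits.
The rest can finish in the order T_d, T_i, T_b, T_f, T_h, T_g. Check, step by step:
  pool = (1, 1)
  run T_d (needs (0, 0), free (1, 1)); after release of (1, 1) the pool is (2, 2)
  run T_i (needs (1, 2), free (2, 2)); after release of (0, 1) the pool is (2, 3)
  run T_b (needs (0, 3), free (2, 3)); after release of (1, 3) the pool is (3, 6)
  run T_f (needs (2, 5), free (3, 6)); after release of (1, 1) the pool is (4, 7)
  run T_h (needs (2, 7), free (4, 7)); after release of (3, 2) the pool is (7, 9)
  run T_g (needs (7, 9), free (7, 9)); after release of (1, 2) the pool is (8, 11)


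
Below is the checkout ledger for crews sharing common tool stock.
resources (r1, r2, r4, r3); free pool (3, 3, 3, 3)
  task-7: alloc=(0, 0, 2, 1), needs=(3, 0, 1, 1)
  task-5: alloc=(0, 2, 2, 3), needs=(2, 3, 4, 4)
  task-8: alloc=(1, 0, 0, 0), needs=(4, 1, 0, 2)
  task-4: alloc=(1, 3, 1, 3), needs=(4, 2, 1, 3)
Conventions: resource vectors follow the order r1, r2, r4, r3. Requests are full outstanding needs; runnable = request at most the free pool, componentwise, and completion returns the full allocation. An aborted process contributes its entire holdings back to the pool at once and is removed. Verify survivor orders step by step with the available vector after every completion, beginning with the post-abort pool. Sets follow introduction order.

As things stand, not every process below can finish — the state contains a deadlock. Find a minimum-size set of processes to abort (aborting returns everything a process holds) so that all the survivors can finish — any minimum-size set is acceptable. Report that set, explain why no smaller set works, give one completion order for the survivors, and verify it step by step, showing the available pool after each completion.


The answer: abort task-8.
Key observation: the returned (1, 0, 0, 0) from task-8 is what brings task-4 — unrunnable before, under any order — into play at step 2.
No smaller set exists: with zero aborts the deadlock remains.
Survivors finish in the order: task-7, task-4, task-5. Verifying each step (pool after the aborts first):
  pool = (4, 3, 3, 3)
  task-7: need (3, 0, 1, 1) fits (4, 3, 3, 3); releases (0, 0, 2, 1), pool now (4, 3, 5, 4)
  task-4: need (4, 2, 1, 3) fits (4, 3, 5, 4); releases (1, 3, 1, 3), pool now (5, 6, 6, 7)
  task-5: need (2, 3, 4, 4) fits (5, 6, 6, 7); releases (0, 2, 2, 3), pool now (5, 8, 8, 10)


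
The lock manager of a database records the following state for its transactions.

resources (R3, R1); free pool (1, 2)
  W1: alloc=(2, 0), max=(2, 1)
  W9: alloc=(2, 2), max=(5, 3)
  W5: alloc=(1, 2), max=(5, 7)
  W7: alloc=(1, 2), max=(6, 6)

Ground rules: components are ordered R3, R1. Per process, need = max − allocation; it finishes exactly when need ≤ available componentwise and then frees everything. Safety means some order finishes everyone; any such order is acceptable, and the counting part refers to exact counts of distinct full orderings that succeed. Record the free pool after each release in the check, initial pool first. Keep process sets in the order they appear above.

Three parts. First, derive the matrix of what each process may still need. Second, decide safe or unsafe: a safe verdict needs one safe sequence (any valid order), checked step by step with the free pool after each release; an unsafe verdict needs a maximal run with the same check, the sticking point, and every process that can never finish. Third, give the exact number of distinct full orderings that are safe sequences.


(1) Outstanding need per process (order R3, R1):
  W1: (0, 1)
  W9: (3, 1)
  W5: (4, 5)
  W7: (5, 4)
(2) SAFE, for example via the order W1, W9, W7, W5.
Key observation: W9 marks the first exact bind of the order: its need (3, 1) fits the free (3, 2) with zero slack on a requested resource.
Check, step by step:
  pool = (1, 2)
  run W1 (needs (0, 1), free (1, 2)); after release of (2, 0) the pool is (3, 2)
  run W9 (needs (3, 1), free (3, 2)); after release of (2, 2) the pool is (5, 4)
  run W7 (needs (5, 4), free (5, 4)); after release of (1, 2) the pool is (6, 6)
  run W5 (needs (4, 5), free (6, 6)); after release of (1, 2) the pool is (7, 8)
(3) The exact count: 1 of the possible complete orderings is a safe sequence.


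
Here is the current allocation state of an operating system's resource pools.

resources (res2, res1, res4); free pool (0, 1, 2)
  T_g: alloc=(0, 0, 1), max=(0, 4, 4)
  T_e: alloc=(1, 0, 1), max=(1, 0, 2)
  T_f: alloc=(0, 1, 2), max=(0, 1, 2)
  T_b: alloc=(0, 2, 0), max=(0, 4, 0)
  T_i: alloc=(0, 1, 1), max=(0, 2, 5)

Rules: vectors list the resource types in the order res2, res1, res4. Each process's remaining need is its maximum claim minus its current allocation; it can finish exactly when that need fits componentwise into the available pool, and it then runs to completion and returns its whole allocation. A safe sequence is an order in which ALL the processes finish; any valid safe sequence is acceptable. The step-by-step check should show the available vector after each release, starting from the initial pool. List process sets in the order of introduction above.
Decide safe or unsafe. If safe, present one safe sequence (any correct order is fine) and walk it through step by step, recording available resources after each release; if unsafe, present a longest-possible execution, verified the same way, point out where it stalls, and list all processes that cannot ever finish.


The state is SAFE; one workable sequence: T_f, T_b, T_g, T_i, T_e.
Key observation: T_b marks the first exact bind of the order: its need (0, 2, 0) fits the free (0, 2, 4) with zero slack on a requested resource.
Verifying each step:
  pool = (0, 1, 2)
  run T_f (needs (0, 0, 0), free (0, 1, 2)); after release of (0, 1, 2) the pool is (0, 2, 4)
  run T_b (needs (0, 2, 0), free (0, 2, 4)); after release of (0, 2, 0) the pool is (0, 4, 4)
  run T_g (needs (0, 4, 3), free (0, 4, 4)); after release of (0, 0, 1) the pool is (0, 4, 5)
  run T_i (needs (0, 1, 4), free (0, 4, 5)); after release of (0, 1, 1) the pool is (0, 5, 6)
  run T_e (needs (0, 0, 1), free (0, 5, 6)); after release of (1, 0, 1) the pool is (1, 5, 7)


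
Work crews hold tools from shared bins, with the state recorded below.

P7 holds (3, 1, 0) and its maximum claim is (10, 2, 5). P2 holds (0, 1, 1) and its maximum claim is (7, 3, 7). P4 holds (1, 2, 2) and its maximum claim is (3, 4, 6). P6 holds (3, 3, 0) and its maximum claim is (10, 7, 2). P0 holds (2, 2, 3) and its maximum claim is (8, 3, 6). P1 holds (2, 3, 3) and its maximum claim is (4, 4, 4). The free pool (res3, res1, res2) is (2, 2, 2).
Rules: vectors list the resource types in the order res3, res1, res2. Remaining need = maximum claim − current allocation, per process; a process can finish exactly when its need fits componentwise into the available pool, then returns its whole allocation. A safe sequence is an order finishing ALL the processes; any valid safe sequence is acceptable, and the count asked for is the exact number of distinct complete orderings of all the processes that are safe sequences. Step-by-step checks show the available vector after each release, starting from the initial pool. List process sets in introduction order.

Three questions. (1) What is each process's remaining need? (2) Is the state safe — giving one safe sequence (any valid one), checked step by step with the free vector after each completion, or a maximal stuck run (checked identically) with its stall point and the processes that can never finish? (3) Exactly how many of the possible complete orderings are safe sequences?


(1) Remaining need (order res3, res1, res2):
  P7: (7, 1, 5)
  P2: (7, 2, 6)
  P4: (2, 2, 4)
  P6: (7, 4, 2)
  P0: (6, 1, 3)
  P1: (2, 1, 1)
(2) The state is UNSAFE.
Key observation: no order helps: past P1, P4, the free pool tops out at (5, 7, 7), below what each blocked process needs in res3.
A maximal execution: P1, P4 — then nothing else fits. Step-by-step check:
  pool = (2, 2, 2)
  P1 needs (2, 1, 1) <= (2, 2, 2) -> finishes; pool += (2, 3, 3) = (4, 5, 5)
  P4 needs (2, 2, 4) <= (4, 5, 5) -> finishes; pool += (1, 2, 2) = (5, 7, 7)
  blocked: P7 wants (7, 1, 5), pool (5, 7, 7) — not enough res3
  blocked: P2 wants (7, 2, 6), pool (5, 7, 7) — not enough res3
  blocked: P6 wants (7, 4, 2), pool (5, 7, 7) — not enough res3
  blocked: P0 wants (6, 1, 3), pool (5, 7, 7) — not enough res3
Permanently blocked: P7, P2, P6 and P0.
(3) Precisely 0 of the possible complete orderings are safe sequences.


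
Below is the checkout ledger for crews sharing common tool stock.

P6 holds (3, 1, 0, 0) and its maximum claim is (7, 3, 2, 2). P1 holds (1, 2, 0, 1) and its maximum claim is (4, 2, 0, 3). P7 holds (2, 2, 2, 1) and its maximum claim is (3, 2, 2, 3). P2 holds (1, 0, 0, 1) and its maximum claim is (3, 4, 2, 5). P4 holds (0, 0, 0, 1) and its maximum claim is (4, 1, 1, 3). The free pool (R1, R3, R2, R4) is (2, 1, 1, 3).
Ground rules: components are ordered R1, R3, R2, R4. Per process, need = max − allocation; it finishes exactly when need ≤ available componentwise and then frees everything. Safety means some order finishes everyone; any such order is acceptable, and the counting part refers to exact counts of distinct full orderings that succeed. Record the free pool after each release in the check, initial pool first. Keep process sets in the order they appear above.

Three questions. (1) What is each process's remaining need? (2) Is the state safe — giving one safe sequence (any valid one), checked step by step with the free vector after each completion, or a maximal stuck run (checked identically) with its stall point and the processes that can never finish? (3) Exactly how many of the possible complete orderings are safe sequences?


(1) Remaining need (order R1, R3, R2, R4):
  P6: (4, 2, 2, 2)
  P1: (3, 0, 0, 2)
  P7: (1, 0, 0, 2)
  P2: (2, 4, 2, 4)
  P4: (4, 1, 1, 2)
(2) SAFE. One safe sequence: P7, P6, P1, P2, P4.
Key observation: at P6 the run first touches a limit — (4, 2, 2, 2) against (4, 3, 3, 4), exact on a resource it actually requests.
Step-by-step check:
  pool = (2, 1, 1, 3)
  P7 needs (1, 0, 0, 2) <= (2, 1, 1, 3) -> finishes; pool += (2, 2, 2, 1) = (4, 3, 3, 4)
  P6 needs (4, 2, 2, 2) <= (4, 3, 3, 4) -> finishes; pool += (3, 1, 0, 0) = (7, 4, 3, 4)
  P1 needs (3, 0, 0, 2) <= (7, 4, 3, 4) -> finishes; pool += (1, 2, 0, 1) = (8, 6, 3, 5)
  P2 needs (2, 4, 2, 4) <= (8, 6, 3, 5) -> finishes; pool += (1, 0, 0, 1) = (9, 6, 3, 6)
  P4 needs (4, 1, 1, 2) <= (9, 6, 3, 6) -> finishes; pool += (0, 0, 0, 1) = (9, 6, 3, 7)
(3) Precisely 16 of the possible complete orderings are safe sequences.
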